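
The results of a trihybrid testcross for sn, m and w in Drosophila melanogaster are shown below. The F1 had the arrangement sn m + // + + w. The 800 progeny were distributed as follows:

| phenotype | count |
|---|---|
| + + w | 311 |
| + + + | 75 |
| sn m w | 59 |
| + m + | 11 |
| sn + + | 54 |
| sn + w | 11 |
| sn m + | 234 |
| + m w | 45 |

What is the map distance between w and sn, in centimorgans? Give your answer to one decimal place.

The two rarest classes, + m + and sn + w, are the double crossovers. Comparing them with the parentals, only the sn allele has switched, so sn is the middle locus and the order is w – sn – m.
Crossovers in the w–sn interval produce the single-crossover classes sn m w and + + + (59 + 75 = 134) plus the double crossovers (22).
RF(w–sn) = (134 + 22) / 800 = 156/800 = 0.1950 → 19.5 centimorgans.

19.5 centimorgans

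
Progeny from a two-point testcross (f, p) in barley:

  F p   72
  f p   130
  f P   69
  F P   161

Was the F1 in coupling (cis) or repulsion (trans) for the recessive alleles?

The two most frequent classes are F P (161) and f p (130); these are the parental (non-recombinant) types.
So the F1 carried F P on one chromosome and f p on the other — the recessive alleles are on the same chromosome (cis / coupling).

cis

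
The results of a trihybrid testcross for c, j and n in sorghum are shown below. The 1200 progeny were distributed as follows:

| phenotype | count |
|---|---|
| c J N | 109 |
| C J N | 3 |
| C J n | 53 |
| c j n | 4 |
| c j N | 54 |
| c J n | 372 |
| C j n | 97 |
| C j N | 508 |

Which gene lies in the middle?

j

The two most frequent reciprocal classes, C j N and c J n, are the parental types, so the F1 was C j N / c J n.
The two rarest classes, C J N and c j n, are the double crossovers. Comparing them with the parentals, only the j allele has switched, so j is the middle locus and the order is c – j – n.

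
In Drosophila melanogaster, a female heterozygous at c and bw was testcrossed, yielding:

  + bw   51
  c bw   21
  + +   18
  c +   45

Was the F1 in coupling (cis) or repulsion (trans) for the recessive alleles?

trans

The two most frequent classes are + bw (51) and c + (45); these are the parental (non-recombinant) types.
So the F1 carried + bw on one chromosome and c + on the other — the recessive alleles are on opposite chromosomes (trans / repulsion).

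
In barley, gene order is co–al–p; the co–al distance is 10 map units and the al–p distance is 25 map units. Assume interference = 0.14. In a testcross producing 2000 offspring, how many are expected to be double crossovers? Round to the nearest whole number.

43

Map distances give recombination frequencies of 0.100 and 0.250 for the two intervals.
With interference 0.14 (so coincidence = 0.86), expected double-crossover frequency = 0.100 × 0.250 × 0.86 = 0.02150.
Expected number = 0.02150 × 2000 = 43.00 ≈ 43.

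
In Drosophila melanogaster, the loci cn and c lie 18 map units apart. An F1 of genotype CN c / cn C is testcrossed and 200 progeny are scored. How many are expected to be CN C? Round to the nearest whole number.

18

A map distance of 18 map units corresponds to a recombination frequency of 0.180.
The F1 is CN c / cn C, so CN C is a recombinant gamete class with expected frequency r/2 = 0.180/2 = 0.0900.
Expected number = 0.0900 × 200 = 18.00 ≈ 18.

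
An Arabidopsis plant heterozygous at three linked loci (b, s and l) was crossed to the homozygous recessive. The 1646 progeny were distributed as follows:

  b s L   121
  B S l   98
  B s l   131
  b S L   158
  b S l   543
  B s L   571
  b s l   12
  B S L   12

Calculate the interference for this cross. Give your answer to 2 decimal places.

The two most frequent reciprocal classes, b S l and B s L, are the parental types, so the F1 was b S l / B s L.
The two rarest classes, b s l and B S L, are the double crossovers. Comparing them with the parentals, only the s allele has switched, so s is the middle locus and the order is l – s – b.
l–s: (289 + 24)/1646 = 0.1902; s–b: (219 + 24)/1646 = 0.1476.
Expected DCO frequency = 0.1902 × 0.1476 ≈ 0.02807; observed = 24/1646 ≈ 0.01458.
Coefficient of coincidence = 0.01458/0.02807 ≈ 0.52; interference = 1 − 0.52 = 0.48.

0.48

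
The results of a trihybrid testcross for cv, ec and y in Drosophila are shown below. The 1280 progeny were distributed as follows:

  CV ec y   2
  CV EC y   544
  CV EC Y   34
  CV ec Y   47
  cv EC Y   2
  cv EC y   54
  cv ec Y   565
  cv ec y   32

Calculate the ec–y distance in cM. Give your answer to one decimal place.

5.5 cM

The two most frequent reciprocal classes, CV EC y and cv ec Y, are the parental types, so the F1 was CV EC y / cv ec Y.
The two rarest classes, CV ec y and cv EC Y, are the double crossovers. Comparing them with the parentals, only the ec allele has switched, so ec is the middle locus and the order is cv – ec – y.
Crossovers in the ec–y interval produce the single-crossover classes CV EC Y and cv ec y (34 + 32 = 66) plus the double crossovers (4).
RF(ec–y) = (66 + 4) / 1280 = 70/1280 = 0.0547 → 5.5 cM.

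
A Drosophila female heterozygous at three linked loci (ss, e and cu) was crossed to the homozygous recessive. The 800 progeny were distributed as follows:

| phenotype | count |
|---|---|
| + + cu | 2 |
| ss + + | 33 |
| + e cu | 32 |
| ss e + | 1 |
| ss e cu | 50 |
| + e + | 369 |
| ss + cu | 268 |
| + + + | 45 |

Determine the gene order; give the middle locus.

The two most frequent reciprocal classes, ss + cu and + e +, are the parental types, so the F1 was ss + cu / + e +.
The two rarest classes, + + cu and ss e +, are the double crossovers. Comparing them with the parentals, only the ss allele has switched, so ss is the middle locus and the order is e – ss – cu.

ss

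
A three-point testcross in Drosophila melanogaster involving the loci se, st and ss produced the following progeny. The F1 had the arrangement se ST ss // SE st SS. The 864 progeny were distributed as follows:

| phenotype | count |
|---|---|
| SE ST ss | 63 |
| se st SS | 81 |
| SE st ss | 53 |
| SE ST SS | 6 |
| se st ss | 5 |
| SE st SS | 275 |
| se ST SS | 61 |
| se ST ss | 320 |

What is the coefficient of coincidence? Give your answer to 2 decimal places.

0.49

The two rarest classes, se st ss and SE ST SS, are the double crossovers. Comparing them with the parentals, only the st allele has switched, so st is the middle locus and the order is se – st – ss.
se–st: (144 + 11)/864 = 0.1794; st–ss: (114 + 11)/864 = 0.1447.
Expected DCO frequency = 0.1794 × 0.1447 ≈ 0.02596; observed = 11/864 ≈ 0.01273.
Coefficient of coincidence = 0.01273/0.02596 ≈ 0.49.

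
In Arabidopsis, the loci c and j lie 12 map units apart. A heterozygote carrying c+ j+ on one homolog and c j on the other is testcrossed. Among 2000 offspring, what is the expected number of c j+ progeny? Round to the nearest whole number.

A map distance of 12 map units corresponds to a recombination frequency of 0.120.
The F1 is c+ j+ / c j, so c j+ is a recombinant gamete class with expected frequency r/2 = 0.120/2 = 0.0600.
Expected number = 0.0600 × 2000 = 120.00 ≈ 120.

120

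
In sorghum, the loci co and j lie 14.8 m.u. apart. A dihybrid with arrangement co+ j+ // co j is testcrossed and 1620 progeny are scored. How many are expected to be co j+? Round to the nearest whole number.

A map distance of 14.8 m.u. corresponds to a recombination frequency of 0.148.
The F1 is co+ j+ / co j, so co j+ is a recombinant gamete class with expected frequency r/2 = 0.148/2 = 0.0740.
Expected number = 0.0740 × 1620 = 119.88 ≈ 120.

120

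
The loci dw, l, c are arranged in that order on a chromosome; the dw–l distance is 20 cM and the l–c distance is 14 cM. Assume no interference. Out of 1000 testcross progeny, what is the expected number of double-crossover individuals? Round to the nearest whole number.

28

Map distances give recombination frequencies of 0.200 and 0.140 for the two intervals.
With no interference, expected double-crossover frequency = 0.200 × 0.140 = 0.02800.
Expected number = 0.02800 × 1000 = 28.00 ≈ 28.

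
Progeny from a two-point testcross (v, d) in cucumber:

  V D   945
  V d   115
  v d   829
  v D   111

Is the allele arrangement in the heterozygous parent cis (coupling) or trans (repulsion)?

cis

The two most frequent classes are V D (945) and v d (829); these are the parental (non-recombinant) types.
So the F1 carried V D on one chromosome and v d on the other — the recessive alleles are on the same chromosome (cis / coupling).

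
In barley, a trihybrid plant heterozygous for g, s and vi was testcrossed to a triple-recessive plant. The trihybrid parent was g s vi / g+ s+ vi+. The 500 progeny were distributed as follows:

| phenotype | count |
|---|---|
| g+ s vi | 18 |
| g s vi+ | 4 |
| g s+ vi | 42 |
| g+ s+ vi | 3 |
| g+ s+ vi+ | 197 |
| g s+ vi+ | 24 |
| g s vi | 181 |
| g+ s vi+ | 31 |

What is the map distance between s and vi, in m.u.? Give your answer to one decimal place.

16.0 m.u.

The two rarest classes, g s vi+ and g+ s+ vi, are the double crossovers. Comparing them with the parentals, only the vi allele has switched, so vi is the middle locus and the order is g – vi – s.
Crossovers in the vi–s interval produce the single-crossover classes g s+ vi and g+ s vi+ (42 + 31 = 73) plus the double crossovers (7).
RF(vi–s) = (73 + 7) / 500 = 80/500 = 0.1600 → 16.0 m.u.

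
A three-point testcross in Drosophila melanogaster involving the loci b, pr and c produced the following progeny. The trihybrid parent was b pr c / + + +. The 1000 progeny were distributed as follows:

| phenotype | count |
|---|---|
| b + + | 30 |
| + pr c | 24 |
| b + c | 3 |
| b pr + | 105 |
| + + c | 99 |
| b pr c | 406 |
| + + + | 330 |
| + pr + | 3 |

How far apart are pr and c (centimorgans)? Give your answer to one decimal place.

The two rarest classes, b + c and + pr +, are the double crossovers. Comparing them with the parentals, only the pr allele has switched, so pr is the middle locus and the order is c – pr – b.
Crossovers in the c–pr interval produce the single-crossover classes b pr + and + + c (105 + 99 = 204) plus the double crossovers (6).
RF(c–pr) = (204 + 6) / 1000 = 210/1000 = 0.2100 → 21.0 centimorgans.

21.0 centimorgans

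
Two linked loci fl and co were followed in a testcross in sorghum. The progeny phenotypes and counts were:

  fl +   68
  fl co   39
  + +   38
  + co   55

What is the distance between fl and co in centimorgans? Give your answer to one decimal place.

The two most frequent classes, + co (55) and fl + (68), are the parental types, so the F1 was + co / fl +.
The recombinant classes are + + and fl co: 38 + 39 = 77.
Recombination frequency = 77/200 = 0.3850 ≈ 38.5%, i.e. 38.5 centimorgans.

38.5 centimorgans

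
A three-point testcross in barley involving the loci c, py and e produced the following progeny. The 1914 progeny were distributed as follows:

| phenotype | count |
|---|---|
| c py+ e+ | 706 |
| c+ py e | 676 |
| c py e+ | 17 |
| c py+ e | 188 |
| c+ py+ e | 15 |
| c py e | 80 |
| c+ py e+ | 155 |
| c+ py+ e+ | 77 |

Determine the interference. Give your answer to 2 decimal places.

The two most frequent reciprocal classes, c py+ e+ and c+ py e, are the parental types, so the F1 was c py+ e+ / c+ py e.
The two rarest classes, c py e+ and c+ py+ e, are the double crossovers. Comparing them with the parentals, only the py allele has switched, so py is the middle locus and the order is e – py – c.
e–py: (343 + 32)/1914 = 0.1959; py–c: (157 + 32)/1914 = 0.0987.
Expected DCO frequency = 0.1959 × 0.0987 ≈ 0.01934; observed = 32/1914 ≈ 0.01672.
Coefficient of coincidence = 0.01672/0.01934 ≈ 0.86; interference = 1 − 0.86 = 0.14.

0.14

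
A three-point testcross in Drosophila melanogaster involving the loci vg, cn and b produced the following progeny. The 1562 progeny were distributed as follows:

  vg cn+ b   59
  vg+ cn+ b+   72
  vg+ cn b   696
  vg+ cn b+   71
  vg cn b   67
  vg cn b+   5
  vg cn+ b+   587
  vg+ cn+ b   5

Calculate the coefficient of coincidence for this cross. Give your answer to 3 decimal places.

0.749

The two most frequent reciprocal classes, vg cn+ b+ and vg+ cn b, are the parental types, so the F1 was vg cn+ b+ / vg+ cn b.
The two rarest classes, vg cn b+ and vg+ cn+ b, are the double crossovers. Comparing them with the parentals, only the cn allele has switched, so cn is the middle locus and the order is b – cn – vg.
b–cn: (130 + 10)/1562 = 0.0896; cn–vg: (139 + 10)/1562 = 0.0954.
Expected DCO frequency = 0.0896 × 0.0954 ≈ 0.00855; observed = 10/1562 ≈ 0.00640.
Coefficient of coincidence = 0.00640/0.00855 ≈ 0.749.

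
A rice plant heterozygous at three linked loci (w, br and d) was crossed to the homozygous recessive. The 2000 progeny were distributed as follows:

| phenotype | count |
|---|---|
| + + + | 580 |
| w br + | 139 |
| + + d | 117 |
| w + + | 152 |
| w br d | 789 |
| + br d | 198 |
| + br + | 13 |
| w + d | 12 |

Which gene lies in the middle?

br

The two most frequent reciprocal classes, w br d and + + +, are the parental types, so the F1 was w br d / + + +.
The two rarest classes, w + d and + br +, are the double crossovers. Comparing them with the parentals, only the br allele has switched, so br is the middle locus and the order is d – br – w.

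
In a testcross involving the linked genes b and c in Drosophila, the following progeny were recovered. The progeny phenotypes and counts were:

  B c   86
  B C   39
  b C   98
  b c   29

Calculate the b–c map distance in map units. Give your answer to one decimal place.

27.0 map units

The two most frequent classes, B c (86) and b C (98), are the parental types, so the F1 was B c / b C.
The recombinant classes are B C and b c: 39 + 29 = 68.
Recombination frequency = 68/252 = 0.2698 ≈ 27.0%, i.e. 27.0 map units.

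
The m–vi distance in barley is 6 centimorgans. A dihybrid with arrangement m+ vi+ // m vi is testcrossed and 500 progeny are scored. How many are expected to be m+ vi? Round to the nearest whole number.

15

A map distance of 6 centimorgans corresponds to a recombination frequency of 0.060.
The F1 is m+ vi+ / m vi, so m+ vi is a recombinant gamete class with expected frequency r/2 = 0.060/2 = 0.0300.
Expected number = 0.0300 × 500 = 15.00 ≈ 15.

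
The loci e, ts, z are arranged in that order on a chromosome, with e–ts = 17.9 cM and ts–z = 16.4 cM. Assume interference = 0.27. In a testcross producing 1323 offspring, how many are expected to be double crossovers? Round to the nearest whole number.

28

Map distances give recombination frequencies of 0.179 and 0.164 for the two intervals.
With interference 0.27 (so coincidence = 0.73), expected double-crossover frequency = 0.179 × 0.164 × 0.73 = 0.02143.
Expected number = 0.02143 × 1323 = 28.35 ≈ 28.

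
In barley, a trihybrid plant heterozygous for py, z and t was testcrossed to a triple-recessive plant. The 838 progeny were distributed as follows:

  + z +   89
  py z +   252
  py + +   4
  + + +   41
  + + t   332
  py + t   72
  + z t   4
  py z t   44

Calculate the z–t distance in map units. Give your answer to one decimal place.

The two most frequent reciprocal classes, + + t and py z +, are the parental types, so the F1 was + + t / py z +.
The two rarest classes, + z t and py + +, are the double crossovers. Comparing them with the parentals, only the z allele has switched, so z is the middle locus and the order is py – z – t.
Crossovers in the z–t interval produce the single-crossover classes + + + and py z t (41 + 44 = 85) plus the double crossovers (8).
RF(z–t) = (85 + 8) / 838 = 93/838 = 0.1110 → 11.1 map units.

11.1 map units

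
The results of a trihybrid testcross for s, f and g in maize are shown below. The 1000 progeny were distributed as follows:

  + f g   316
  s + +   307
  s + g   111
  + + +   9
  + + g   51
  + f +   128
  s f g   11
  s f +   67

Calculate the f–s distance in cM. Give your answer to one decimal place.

The two most frequent reciprocal classes, + f g and s + +, are the parental types, so the F1 was + f g / s + +.
The two rarest classes, s f g and + + +, are the double crossovers. Comparing them with the parentals, only the s allele has switched, so s is the middle locus and the order is g – s – f.
Crossovers in the s–f interval produce the single-crossover classes + + g and s f + (51 + 67 = 118) plus the double crossovers (20).
RF(s–f) = (118 + 20) / 1000 = 138/1000 = 0.1380 → 13.8 cM.

13.8 cM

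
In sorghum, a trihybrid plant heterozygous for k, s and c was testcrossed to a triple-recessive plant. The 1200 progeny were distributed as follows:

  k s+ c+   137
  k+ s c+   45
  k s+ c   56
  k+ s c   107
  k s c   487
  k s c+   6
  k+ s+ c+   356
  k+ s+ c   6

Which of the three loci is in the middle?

c

The two most frequent reciprocal classes, k s c and k+ s+ c+, are the parental types, so the F1 was k s c / k+ s+ c+.
The two rarest classes, k s c+ and k+ s+ c, are the double crossovers. Comparing them with the parentals, only the c allele has switched, so c is the middle locus and the order is k – c – s.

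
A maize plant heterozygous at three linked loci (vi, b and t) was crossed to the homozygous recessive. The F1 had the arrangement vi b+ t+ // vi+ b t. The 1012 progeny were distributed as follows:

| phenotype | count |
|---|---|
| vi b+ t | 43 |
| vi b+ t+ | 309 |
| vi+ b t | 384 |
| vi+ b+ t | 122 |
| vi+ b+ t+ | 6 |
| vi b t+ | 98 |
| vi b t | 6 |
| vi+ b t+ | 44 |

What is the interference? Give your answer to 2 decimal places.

The two rarest classes, vi+ b+ t+ and vi b t, are the double crossovers. Comparing them with the parentals, only the vi allele has switched, so vi is the middle locus and the order is t – vi – b.
t–vi: (87 + 12)/1012 = 0.0978; vi–b: (220 + 12)/1012 = 0.2292.
Expected DCO frequency = 0.0978 × 0.2292 ≈ 0.02242; observed = 12/1012 ≈ 0.01186.
Coefficient of coincidence = 0.01186/0.02242 ≈ 0.53; interference = 1 − 0.53 = 0.47.

0.47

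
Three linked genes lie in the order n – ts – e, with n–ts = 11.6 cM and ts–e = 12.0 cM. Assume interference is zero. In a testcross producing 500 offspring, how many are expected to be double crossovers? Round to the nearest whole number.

Map distances give recombination frequencies of 0.116 and 0.120 for the two intervals.
With no interference, expected double-crossover frequency = 0.116 × 0.120 = 0.01392.
Expected number = 0.01392 × 500 = 6.96 ≈ 7.

7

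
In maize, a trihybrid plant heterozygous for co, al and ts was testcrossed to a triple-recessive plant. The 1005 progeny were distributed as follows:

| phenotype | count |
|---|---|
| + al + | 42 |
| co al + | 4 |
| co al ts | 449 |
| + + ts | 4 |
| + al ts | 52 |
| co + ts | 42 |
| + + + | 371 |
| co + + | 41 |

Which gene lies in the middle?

The two most frequent reciprocal classes, + + + and co al ts, are the parental types, so the F1 was + + + / co al ts.
The two rarest classes, + + ts and co al +, are the double crossovers. Comparing them with the parentals, only the ts allele has switched, so ts is the middle locus and the order is co – ts – al.

ts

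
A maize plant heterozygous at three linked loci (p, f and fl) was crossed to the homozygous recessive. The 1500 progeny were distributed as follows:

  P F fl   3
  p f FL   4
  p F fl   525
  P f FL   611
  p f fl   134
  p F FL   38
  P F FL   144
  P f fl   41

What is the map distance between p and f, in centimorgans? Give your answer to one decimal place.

The two most frequent reciprocal classes, p F fl and P f FL, are the parental types, so the F1 was p F fl / P f FL.
The two rarest classes, P F fl and p f FL, are the double crossovers. Comparing them with the parentals, only the p allele has switched, so p is the middle locus and the order is fl – p – f.
Crossovers in the p–f interval produce the single-crossover classes p f fl and P F FL (134 + 144 = 278) plus the double crossovers (7).
RF(p–f) = (278 + 7) / 1500 = 285/1500 = 0.1900 → 19.0 centimorgans.

19.0 centimorgans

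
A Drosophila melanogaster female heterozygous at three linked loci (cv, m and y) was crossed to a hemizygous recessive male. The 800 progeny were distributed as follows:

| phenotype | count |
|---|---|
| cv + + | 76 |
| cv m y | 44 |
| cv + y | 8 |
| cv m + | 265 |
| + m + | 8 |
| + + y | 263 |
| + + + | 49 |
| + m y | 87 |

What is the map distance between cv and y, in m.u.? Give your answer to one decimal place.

13.6 m.u.

The two most frequent reciprocal classes, + + y and cv m +, are the parental types, so the F1 was + + y / cv m +.
The two rarest classes, cv + y and + m +, are the double crossovers. Comparing them with the parentals, only the cv allele has switched, so cv is the middle locus and the order is m – cv – y.
Crossovers in the cv–y interval produce the single-crossover classes + + + and cv m y (49 + 44 = 93) plus the double crossovers (16).
RF(cv–y) = (93 + 16) / 800 = 109/800 = 0.1363 → 13.6 m.u.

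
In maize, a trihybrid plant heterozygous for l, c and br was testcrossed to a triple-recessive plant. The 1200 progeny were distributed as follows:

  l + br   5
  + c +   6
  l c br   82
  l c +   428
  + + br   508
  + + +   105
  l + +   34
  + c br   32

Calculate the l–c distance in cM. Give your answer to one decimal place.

6.4 cM

The two most frequent reciprocal classes, l c + and + + br, are the parental types, so the F1 was l c + / + + br.
The two rarest classes, + c + and l + br, are the double crossovers. Comparing them with the parentals, only the l allele has switched, so l is the middle locus and the order is br – l – c.
Crossovers in the l–c interval produce the single-crossover classes l + + and + c br (34 + 32 = 66) plus the double crossovers (11).
RF(l–c) = (66 + 11) / 1200 = 77/1200 = 0.0642 → 6.4 cM.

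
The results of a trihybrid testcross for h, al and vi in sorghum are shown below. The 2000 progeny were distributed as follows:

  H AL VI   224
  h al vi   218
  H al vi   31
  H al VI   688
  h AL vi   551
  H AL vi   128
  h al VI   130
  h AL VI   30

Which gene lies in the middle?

vi

The two most frequent reciprocal classes, H al VI and h AL vi, are the parental types, so the F1 was H al VI / h AL vi.
The two rarest classes, H al vi and h AL VI, are the double crossovers. Comparing them with the parentals, only the vi allele has switched, so vi is the middle locus and the order is al – vi – h.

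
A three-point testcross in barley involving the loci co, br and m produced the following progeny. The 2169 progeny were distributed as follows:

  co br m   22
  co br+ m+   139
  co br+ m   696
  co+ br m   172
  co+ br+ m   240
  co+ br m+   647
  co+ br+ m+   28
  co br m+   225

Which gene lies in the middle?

br

The two most frequent reciprocal classes, co br+ m and co+ br m+, are the parental types, so the F1 was co br+ m / co+ br m+.
The two rarest classes, co br m and co+ br+ m+, are the double crossovers. Comparing them with the parentals, only the br allele has switched, so br is the middle locus and the order is m – br – co.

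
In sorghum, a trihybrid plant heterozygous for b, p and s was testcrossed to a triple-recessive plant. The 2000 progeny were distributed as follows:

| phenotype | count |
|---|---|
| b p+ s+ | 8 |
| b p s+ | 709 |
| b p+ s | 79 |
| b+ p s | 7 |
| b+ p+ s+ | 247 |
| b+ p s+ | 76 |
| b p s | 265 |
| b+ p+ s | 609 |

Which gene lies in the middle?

The two most frequent reciprocal classes, b p s+ and b+ p+ s, are the parental types, so the F1 was b p s+ / b+ p+ s.
The two rarest classes, b p+ s+ and b+ p s, are the double crossovers. Comparing them with the parentals, only the p allele has switched, so p is the middle locus and the order is s – p – b.

p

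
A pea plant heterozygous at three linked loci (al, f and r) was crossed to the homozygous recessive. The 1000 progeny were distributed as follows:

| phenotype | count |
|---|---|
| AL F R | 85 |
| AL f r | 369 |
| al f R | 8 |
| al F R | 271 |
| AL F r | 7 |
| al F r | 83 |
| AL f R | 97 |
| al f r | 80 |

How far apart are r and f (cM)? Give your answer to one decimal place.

The two most frequent reciprocal classes, AL f r and al F R, are the parental types, so the F1 was AL f r / al F R.
The two rarest classes, AL F r and al f R, are the double crossovers. Comparing them with the parentals, only the f allele has switched, so f is the middle locus and the order is r – f – al.
Crossovers in the r–f interval produce the single-crossover classes AL f R and al F r (97 + 83 = 180) plus the double crossovers (15).
RF(r–f) = (180 + 15) / 1000 = 195/1000 = 0.1950 → 19.5 cM.

19.5 cM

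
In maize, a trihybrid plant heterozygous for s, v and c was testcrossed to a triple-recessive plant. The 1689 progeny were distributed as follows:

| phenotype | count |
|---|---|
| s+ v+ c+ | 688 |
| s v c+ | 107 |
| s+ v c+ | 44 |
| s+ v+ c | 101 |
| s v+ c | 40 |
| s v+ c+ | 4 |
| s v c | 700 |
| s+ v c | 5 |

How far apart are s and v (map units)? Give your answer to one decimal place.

5.5 map units

The two most frequent reciprocal classes, s v c and s+ v+ c+, are the parental types, so the F1 was s v c / s+ v+ c+.
The two rarest classes, s+ v c and s v+ c+, are the double crossovers. Comparing them with the parentals, only the s allele has switched, so s is the middle locus and the order is v – s – c.
Crossovers in the v–s interval produce the single-crossover classes s v+ c and s+ v c+ (40 + 44 = 84) plus the double crossovers (9).
RF(v–s) = (84 + 9) / 1689 = 93/1689 = 0.0551 → 5.5 map units.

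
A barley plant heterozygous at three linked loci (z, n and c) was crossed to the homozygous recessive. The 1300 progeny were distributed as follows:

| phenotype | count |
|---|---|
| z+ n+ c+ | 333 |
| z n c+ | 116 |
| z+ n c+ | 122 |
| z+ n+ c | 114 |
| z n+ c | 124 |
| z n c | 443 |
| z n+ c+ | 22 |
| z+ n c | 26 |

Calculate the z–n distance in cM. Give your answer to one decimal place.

The two most frequent reciprocal classes, z n c and z+ n+ c+, are the parental types, so the F1 was z n c / z+ n+ c+.
The two rarest classes, z+ n c and z n+ c+, are the double crossovers. Comparing them with the parentals, only the z allele has switched, so z is the middle locus and the order is c – z – n.
Crossovers in the z–n interval produce the single-crossover classes z n+ c and z+ n c+ (124 + 122 = 246) plus the double crossovers (48).
RF(z–n) = (246 + 48) / 1300 = 294/1300 = 0.2262 → 22.6 cM.

22.6 cM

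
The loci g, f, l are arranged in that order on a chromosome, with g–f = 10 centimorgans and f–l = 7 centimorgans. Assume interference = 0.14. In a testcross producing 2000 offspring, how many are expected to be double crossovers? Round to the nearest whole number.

12

Map distances give recombination frequencies of 0.100 and 0.070 for the two intervals.
With interference 0.14 (so coincidence = 0.86), expected double-crossover frequency = 0.100 × 0.070 × 0.86 = 0.00602.
Expected number = 0.00602 × 2000 = 12.04 ≈ 12.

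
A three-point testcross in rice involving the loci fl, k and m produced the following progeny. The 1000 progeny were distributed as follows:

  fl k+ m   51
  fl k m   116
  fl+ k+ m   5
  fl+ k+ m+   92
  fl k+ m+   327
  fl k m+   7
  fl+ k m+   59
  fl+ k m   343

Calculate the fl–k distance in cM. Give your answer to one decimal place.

The two most frequent reciprocal classes, fl+ k m and fl k+ m+, are the parental types, so the F1 was fl+ k m / fl k+ m+.
The two rarest classes, fl+ k+ m and fl k m+, are the double crossovers. Comparing them with the parentals, only the k allele has switched, so k is the middle locus and the order is fl – k – m.
Crossovers in the fl–k interval produce the single-crossover classes fl k m and fl+ k+ m+ (116 + 92 = 208) plus the double crossovers (12).
RF(fl–k) = (208 + 12) / 1000 = 220/1000 = 0.2200 → 22.0 cM.

22.0 cM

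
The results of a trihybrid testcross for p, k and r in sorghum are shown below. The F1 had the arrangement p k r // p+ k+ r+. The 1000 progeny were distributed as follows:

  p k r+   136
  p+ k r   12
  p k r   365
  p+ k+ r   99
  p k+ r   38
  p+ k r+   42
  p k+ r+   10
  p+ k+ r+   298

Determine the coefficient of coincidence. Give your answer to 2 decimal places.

0.84

The two rarest classes, p+ k r and p k+ r+, are the double crossovers. Comparing them with the parentals, only the p allele has switched, so p is the middle locus and the order is k – p – r.
k–p: (80 + 22)/1000 = 0.1020; p–r: (235 + 22)/1000 = 0.2570.
Expected DCO frequency = 0.1020 × 0.2570 ≈ 0.02621; observed = 22/1000 ≈ 0.02200.
Coefficient of coincidence = 0.02200/0.02621 ≈ 0.84.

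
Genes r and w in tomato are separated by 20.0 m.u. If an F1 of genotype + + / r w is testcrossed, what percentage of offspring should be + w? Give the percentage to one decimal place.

10.0%

A map distance of 20.0 m.u. corresponds to a recombination frequency of 0.200.
The F1 is + + / r w, so + w is a recombinant gamete class with expected frequency r/2 = 0.200/2 = 0.1000.
That is 0.1000 = 10.0% of the progeny.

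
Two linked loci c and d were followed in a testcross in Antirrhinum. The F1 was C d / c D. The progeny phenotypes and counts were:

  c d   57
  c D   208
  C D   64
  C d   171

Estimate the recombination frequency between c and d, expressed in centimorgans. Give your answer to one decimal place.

The recombinant classes are C D and c d: 64 + 57 = 121.
Recombination frequency = 121/500 = 0.2420 ≈ 24.2%, i.e. 24.2 centimorgans.

24.2 centimorgans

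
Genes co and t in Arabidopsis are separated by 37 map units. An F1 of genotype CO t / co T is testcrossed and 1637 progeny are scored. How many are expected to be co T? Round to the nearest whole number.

A map distance of 37 map units corresponds to a recombination frequency of 0.370.
The F1 is CO t / co T, so co T is a parental gamete class with expected frequency (1 − r)/2 = 0.630/2 = 0.3150.
Expected number = 0.3150 × 1637 = 515.65 ≈ 516.

516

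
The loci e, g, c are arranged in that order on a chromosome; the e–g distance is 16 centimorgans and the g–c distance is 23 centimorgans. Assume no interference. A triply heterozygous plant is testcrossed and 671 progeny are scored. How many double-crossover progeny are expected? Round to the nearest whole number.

25

Map distances give recombination frequencies of 0.160 and 0.230 for the two intervals.
With no interference, expected double-crossover frequency = 0.160 × 0.230 = 0.03680.
Expected number = 0.03680 × 671 = 24.69 ≈ 25.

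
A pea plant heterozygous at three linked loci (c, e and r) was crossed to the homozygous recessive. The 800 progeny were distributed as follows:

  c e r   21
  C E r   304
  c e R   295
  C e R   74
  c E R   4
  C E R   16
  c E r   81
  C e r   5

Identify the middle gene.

The two most frequent reciprocal classes, c e R and C E r, are the parental types, so the F1 was c e R / C E r.
The two rarest classes, c E R and C e r, are the double crossovers. Comparing them with the parentals, only the e allele has switched, so e is the middle locus and the order is c – e – r.

e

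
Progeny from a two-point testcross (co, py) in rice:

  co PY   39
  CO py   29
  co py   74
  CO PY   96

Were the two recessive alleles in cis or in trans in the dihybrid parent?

cis

The two most frequent classes are CO PY (96) and co py (74); these are the parental (non-recombinant) types.
So the F1 carried CO PY on one chromosome and co py on the other — the recessive alleles are on the same chromosome (cis / coupling).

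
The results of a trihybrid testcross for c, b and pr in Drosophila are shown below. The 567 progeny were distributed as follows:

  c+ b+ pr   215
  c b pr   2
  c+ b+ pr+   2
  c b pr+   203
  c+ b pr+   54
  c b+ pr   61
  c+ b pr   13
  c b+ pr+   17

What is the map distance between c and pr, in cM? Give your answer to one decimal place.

The two most frequent reciprocal classes, c b pr+ and c+ b+ pr, are the parental types, so the F1 was c b pr+ / c+ b+ pr.
The two rarest classes, c b pr and c+ b+ pr+, are the double crossovers. Comparing them with the parentals, only the pr allele has switched, so pr is the middle locus and the order is c – pr – b.
Crossovers in the c–pr interval produce the single-crossover classes c+ b pr+ and c b+ pr (54 + 61 = 115) plus the double crossovers (4).
RF(c–pr) = (115 + 4) / 567 = 119/567 = 0.2099 → 21.0 cM.

21.0 cM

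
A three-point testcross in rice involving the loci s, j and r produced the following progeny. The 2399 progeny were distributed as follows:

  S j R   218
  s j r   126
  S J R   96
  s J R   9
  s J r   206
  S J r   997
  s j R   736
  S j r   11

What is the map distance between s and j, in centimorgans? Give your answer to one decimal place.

The two most frequent reciprocal classes, s j R and S J r, are the parental types, so the F1 was s j R / S J r.
The two rarest classes, s J R and S j r, are the double crossovers. Comparing them with the parentals, only the j allele has switched, so j is the middle locus and the order is s – j – r.
Crossovers in the s–j interval produce the single-crossover classes S j R and s J r (218 + 206 = 424) plus the double crossovers (20).
RF(s–j) = (424 + 20) / 2399 = 444/2399 = 0.1851 → 18.5 centimorgans.

18.5 centimorgans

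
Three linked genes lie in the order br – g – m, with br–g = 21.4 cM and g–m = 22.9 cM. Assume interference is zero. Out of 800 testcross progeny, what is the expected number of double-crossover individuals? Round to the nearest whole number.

39

Map distances give recombination frequencies of 0.214 and 0.229 for the two intervals.
With no interference, expected double-crossover frequency = 0.214 × 0.229 = 0.04901.
Expected number = 0.04901 × 800 = 39.20 ≈ 39.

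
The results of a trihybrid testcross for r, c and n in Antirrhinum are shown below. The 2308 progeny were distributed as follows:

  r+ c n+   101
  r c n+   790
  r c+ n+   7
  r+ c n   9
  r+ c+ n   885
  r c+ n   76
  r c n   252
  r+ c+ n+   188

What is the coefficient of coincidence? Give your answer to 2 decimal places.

The two most frequent reciprocal classes, r+ c+ n and r c n+, are the parental types, so the F1 was r+ c+ n / r c n+.
The two rarest classes, r+ c n and r c+ n+, are the double crossovers. Comparing them with the parentals, only the c allele has switched, so c is the middle locus and the order is r – c – n.
r–c: (177 + 16)/2308 = 0.0836; c–n: (440 + 16)/2308 = 0.1976.
Expected DCO frequency = 0.0836 × 0.1976 ≈ 0.01652; observed = 16/2308 ≈ 0.00693.
Coefficient of coincidence = 0.00693/0.01652 ≈ 0.42.

0.42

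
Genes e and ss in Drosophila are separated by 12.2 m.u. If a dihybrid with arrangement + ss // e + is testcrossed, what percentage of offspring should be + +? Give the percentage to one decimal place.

A map distance of 12.2 m.u. corresponds to a recombination frequency of 0.122.
The F1 is + ss / e +, so + + is a recombinant gamete class with expected frequency r/2 = 0.122/2 = 0.0610.
That is 0.0610 = 6.1% of the progeny.

6.1%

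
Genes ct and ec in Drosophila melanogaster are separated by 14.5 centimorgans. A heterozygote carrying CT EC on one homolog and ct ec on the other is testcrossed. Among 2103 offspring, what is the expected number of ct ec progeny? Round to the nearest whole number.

A map distance of 14.5 centimorgans corresponds to a recombination frequency of 0.145.
The F1 is CT EC / ct ec, so ct ec is a parental gamete class with expected frequency (1 − r)/2 = 0.855/2 = 0.4275.
Expected number = 0.4275 × 2103 = 899.03 ≈ 899.

899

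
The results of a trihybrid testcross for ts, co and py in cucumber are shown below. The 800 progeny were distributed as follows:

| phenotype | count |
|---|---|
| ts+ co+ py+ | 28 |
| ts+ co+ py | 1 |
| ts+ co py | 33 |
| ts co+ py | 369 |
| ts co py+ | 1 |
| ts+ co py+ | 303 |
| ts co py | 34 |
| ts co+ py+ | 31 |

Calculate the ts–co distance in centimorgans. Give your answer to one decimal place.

8.0 centimorgans

The two most frequent reciprocal classes, ts co+ py and ts+ co py+, are the parental types, so the F1 was ts co+ py / ts+ co py+.
The two rarest classes, ts+ co+ py and ts co py+, are the double crossovers. Comparing them with the parentals, only the ts allele has switched, so ts is the middle locus and the order is py – ts – co.
Crossovers in the ts–co interval produce the single-crossover classes ts co py and ts+ co+ py+ (34 + 28 = 62) plus the double crossovers (2).
RF(ts–co) = (62 + 2) / 800 = 64/800 = 0.0800 → 8.0 centimorgans.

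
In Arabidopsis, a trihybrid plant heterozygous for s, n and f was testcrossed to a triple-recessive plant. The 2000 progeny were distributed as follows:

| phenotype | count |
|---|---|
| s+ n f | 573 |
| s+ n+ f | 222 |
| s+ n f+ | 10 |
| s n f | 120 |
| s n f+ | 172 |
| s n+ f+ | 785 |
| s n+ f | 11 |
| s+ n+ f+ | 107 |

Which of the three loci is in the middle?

The two most frequent reciprocal classes, s+ n f and s n+ f+, are the parental types, so the F1 was s+ n f / s n+ f+.
The two rarest classes, s+ n f+ and s n+ f, are the double crossovers. Comparing them with the parentals, only the f allele has switched, so f is the middle locus and the order is n – f – s.

f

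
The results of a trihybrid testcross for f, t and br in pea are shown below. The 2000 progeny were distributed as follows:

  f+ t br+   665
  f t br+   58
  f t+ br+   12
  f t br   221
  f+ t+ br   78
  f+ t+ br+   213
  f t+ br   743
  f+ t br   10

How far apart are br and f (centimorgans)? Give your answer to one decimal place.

The two most frequent reciprocal classes, f+ t br+ and f t+ br, are the parental types, so the F1 was f+ t br+ / f t+ br.
The two rarest classes, f+ t br and f t+ br+, are the double crossovers. Comparing them with the parentals, only the br allele has switched, so br is the middle locus and the order is f – br – t.
Crossovers in the f–br interval produce the single-crossover classes f t br+ and f+ t+ br (58 + 78 = 136) plus the double crossovers (22).
RF(f–br) = (136 + 22) / 2000 = 158/2000 = 0.0790 → 7.9 centimorgans.

7.9 centimorgans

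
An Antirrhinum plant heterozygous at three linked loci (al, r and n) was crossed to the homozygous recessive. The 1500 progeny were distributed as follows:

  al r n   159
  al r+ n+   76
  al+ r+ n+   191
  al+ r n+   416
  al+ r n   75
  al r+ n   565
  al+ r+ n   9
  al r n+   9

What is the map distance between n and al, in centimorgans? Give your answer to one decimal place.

11.3 centimorgans

The two most frequent reciprocal classes, al+ r n+ and al r+ n, are the parental types, so the F1 was al+ r n+ / al r+ n.
The two rarest classes, al r n+ and al+ r+ n, are the double crossovers. Comparing them with the parentals, only the al allele has switched, so al is the middle locus and the order is r – al – n.
Crossovers in the al–n interval produce the single-crossover classes al+ r n and al r+ n+ (75 + 76 = 151) plus the double crossovers (18).
RF(al–n) = (151 + 18) / 1500 = 169/1500 = 0.1127 → 11.3 centimorgans.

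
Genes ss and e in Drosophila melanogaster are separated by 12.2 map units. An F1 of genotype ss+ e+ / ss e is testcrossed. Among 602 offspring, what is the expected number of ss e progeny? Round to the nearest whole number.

A map distance of 12.2 map units corresponds to a recombination frequency of 0.122.
The F1 is ss+ e+ / ss e, so ss e is a parental gamete class with expected frequency (1 − r)/2 = 0.878/2 = 0.4390.
Expected number = 0.4390 × 602 = 264.28 ≈ 264.

264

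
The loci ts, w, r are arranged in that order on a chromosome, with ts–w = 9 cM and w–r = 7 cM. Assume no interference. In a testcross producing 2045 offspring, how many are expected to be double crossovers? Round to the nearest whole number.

13

Map distances give recombination frequencies of 0.090 and 0.070 for the two intervals.
With no interference, expected double-crossover frequency = 0.090 × 0.070 = 0.00630.
Expected number = 0.00630 × 2045 = 12.88 ≈ 13.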